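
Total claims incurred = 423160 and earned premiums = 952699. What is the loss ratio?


Loss ratio = claims / premiums
= 423160 / 952699
= 0.4442


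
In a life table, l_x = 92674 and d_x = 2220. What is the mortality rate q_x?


q_x = d_x / l_x
= 2220 / 92674
= 0.024


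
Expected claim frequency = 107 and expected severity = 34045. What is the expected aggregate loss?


E[S] = E[N] * E[X]
= 107 * 34045
= 3.6428e+06


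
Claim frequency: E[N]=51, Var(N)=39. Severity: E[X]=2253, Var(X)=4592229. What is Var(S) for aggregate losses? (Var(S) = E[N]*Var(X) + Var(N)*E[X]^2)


Var(S) = E[N]*Var(X) + Var(N)*E[X]^2
= 51*4592229 + 39*2253^2
= 234203679 + 197964351
= 4.3217e+08


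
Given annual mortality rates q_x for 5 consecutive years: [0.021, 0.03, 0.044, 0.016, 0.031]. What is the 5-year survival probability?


p_k = 1 - q_k for each year
Survival = product of (1 - q_k)
= 0.979 * 0.97 * 0.956 * 0.984 * 0.969
= 0.8656


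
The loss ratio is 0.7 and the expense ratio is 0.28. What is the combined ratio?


Combined ratio = loss ratio + expense ratio
= 0.7 + 0.28
= 0.98


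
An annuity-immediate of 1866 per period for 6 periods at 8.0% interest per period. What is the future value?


FV = PMT * ((1+i)^n - 1) / i
= 1866 * ((1.08)^6 - 1) / 0.08
= 1866 * (1.586874 - 1) / 0.08
= 13688.8436


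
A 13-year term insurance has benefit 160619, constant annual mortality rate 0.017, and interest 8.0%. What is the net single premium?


NSP = benefit * sum_{k=0}^{n-1} k_p_x * q * v^(k+1)
With constant q=0.017, v=0.925926
Sum = 0.123692
NSP = 160619 * 0.123692
= 19867.2298


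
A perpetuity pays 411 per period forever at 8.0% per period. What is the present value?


PV = PMT / i
= 411 / 0.08
= 5137.5


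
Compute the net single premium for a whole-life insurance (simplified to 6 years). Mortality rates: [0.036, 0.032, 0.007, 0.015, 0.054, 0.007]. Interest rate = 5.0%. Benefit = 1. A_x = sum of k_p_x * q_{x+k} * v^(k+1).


v = 0.952381
Year 0: k_p_x=1.0, q=0.036, term=0.034286
Year 1: k_p_x=0.964, q=0.032, term=0.02798
Year 2: k_p_x=0.933152, q=0.007, term=0.005643
Year 3: k_p_x=0.92662, q=0.015, term=0.011435
Year 4: k_p_x=0.912721, q=0.054, term=0.038618
Year 5: k_p_x=0.863434, q=0.007, term=0.00451
A_x = 0.1225


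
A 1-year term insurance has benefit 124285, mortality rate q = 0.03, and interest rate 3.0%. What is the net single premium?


NSP = benefit * q * v
v = 1/(1+i) = 0.970874
NSP = 124285 * 0.03 * 0.970874
= 3619.9515


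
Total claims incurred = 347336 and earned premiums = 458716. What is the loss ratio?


Loss ratio = claims / premiums
= 347336 / 458716
= 0.7572


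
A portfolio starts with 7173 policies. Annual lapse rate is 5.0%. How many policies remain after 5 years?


remaining = initial * (1 - lapse)^years
= 7173 * (1 - 0.05)^5
= 7173 * 0.773781
= 5550.3307


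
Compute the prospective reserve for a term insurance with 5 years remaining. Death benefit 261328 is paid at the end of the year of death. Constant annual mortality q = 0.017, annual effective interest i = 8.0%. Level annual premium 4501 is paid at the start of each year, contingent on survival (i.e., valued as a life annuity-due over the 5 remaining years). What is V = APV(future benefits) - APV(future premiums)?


v = 1/(1+i) = 0.925926
APV(future benefits) per unit = sum_{k=0}^{4} k_p_x * q * v^(k+1) = 0.06578
APV(future benefits) = 261328 * 0.06578 = 17190.1422
Life annuity-due factor ä_{x:5} = sum_{k=0}^{4} k_p_x * v^k = 4.178961
APV(future premiums) = 4501 * 4.178961 = 18809.5052
V = 17190.1422 - 18809.5052
= -1619.363


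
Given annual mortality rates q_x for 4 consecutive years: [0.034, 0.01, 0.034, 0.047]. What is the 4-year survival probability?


p_k = 1 - q_k for each year
Survival = product of (1 - q_k)
= 0.966 * 0.99 * 0.966 * 0.953
= 0.8804


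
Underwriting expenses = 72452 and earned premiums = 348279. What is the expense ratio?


Expense ratio = expenses / premiums
= 72452 / 348279
= 0.208


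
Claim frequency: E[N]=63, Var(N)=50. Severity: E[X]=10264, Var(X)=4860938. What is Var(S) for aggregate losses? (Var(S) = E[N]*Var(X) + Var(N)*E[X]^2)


Var(S) = E[N]*Var(X) + Var(N)*E[X]^2
= 63*4860938 + 50*10264^2
= 306239094 + 5267484800
= 5.5737e+09


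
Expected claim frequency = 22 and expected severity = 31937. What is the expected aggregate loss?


E[S] = E[N] * E[X]
= 22 * 31937
= 702614


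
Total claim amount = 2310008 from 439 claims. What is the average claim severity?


severity = total / number
= 2310008 / 439
= 5261.9772


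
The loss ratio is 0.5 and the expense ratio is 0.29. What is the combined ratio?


Combined ratio = loss ratio + expense ratio
= 0.5 + 0.29
= 0.79


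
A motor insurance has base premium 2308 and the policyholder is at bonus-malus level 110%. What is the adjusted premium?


adjusted = base * BM_level / 100
= 2308 * 110 / 100
= 2308 * 1.1
= 2538.8


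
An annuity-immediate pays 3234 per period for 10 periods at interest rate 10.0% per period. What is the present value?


PV = PMT * (1 - (1+i)^(-n)) / i
= 3234 * (1 - (1+0.1)^(-10)) / 0.1
= 3234 * (1 - 0.385543) / 0.1
= 3234 * 6.144567
= 19871.53


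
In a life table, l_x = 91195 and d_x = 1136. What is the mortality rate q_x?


q_x = d_x / l_x
= 1136 / 91195
= 0.0125


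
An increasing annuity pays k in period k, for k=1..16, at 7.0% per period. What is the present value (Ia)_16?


(Ia)_n = sum_{k=1}^{n} k * v^k, v = 1/(1+i)
v = 0.934579
Sum computed term by term:
(Ia)_16 = 66.9737


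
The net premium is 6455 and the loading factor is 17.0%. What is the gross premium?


Gross = net * (1 + loading)
= 6455 * (1 + 0.17)
= 6455 * 1.17
= 7552.35


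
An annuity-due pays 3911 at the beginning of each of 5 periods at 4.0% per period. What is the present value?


PV_due = PMT * (1-(1+i)^(-n))/i * (1+i)
PV_immediate = 17411.0771
PV_due = 17411.0771 * 1.04
= 18107.5202


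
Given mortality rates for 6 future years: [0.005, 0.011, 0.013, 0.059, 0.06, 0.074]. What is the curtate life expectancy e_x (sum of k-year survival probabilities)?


e_x = sum_{k=1}^{n} k_p_x
k_p_x values:
  1_p_x = 0.995
  2_p_x = 0.984055
  3_p_x = 0.971262
  4_p_x = 0.913958
  5_p_x = 0.85912
  6_p_x = 0.795545
e_x = 5.5189


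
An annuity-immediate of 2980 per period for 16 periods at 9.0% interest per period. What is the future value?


FV = PMT * ((1+i)^n - 1) / i
= 2980 * ((1.09)^16 - 1) / 0.09
= 2980 * (3.970306 - 1) / 0.09
= 98350.1281


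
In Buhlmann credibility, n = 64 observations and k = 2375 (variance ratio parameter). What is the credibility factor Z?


Z = n / (n + k)
= 64 / (64 + 2375)
= 64 / 2439
= 0.0262


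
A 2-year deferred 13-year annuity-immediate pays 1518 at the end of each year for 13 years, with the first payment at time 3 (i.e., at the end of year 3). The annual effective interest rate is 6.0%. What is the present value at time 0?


PV at time 2 of the 13-year annuity-immediate:
a_n = 1518 * (1-(1+0.06)^(-13))/0.06 = 13438.3727
Discount back 2 years to time 0:
PV = 13438.3727 * (1+0.06)^(-2)
= 13438.3727 * 0.889996
= 11960.1039


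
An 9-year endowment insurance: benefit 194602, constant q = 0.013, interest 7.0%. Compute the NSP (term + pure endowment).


Term component = 15742.7007
Pure endowment = 9_p_x * v^9 * benefit = 0.888903 * 0.543934 * 194602 = 94090.9112
NSP = 109833.6118


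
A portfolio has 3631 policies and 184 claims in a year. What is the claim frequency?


frequency = claims / policies
= 184 / 3631
= 0.0507


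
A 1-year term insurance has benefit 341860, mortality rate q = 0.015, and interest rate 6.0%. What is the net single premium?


NSP = benefit * q * v
v = 1/(1+i) = 0.943396
NSP = 341860 * 0.015 * 0.943396
= 4837.6415


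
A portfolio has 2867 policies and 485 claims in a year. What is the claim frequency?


frequency = claims / policies
= 485 / 2867
= 0.1692


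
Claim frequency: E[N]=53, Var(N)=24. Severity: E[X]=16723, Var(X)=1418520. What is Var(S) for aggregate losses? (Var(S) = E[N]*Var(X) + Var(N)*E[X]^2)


Var(S) = E[N]*Var(X) + Var(N)*E[X]^2
= 53*1418520 + 24*16723^2
= 75181560 + 6711809496
= 6.7870e+09


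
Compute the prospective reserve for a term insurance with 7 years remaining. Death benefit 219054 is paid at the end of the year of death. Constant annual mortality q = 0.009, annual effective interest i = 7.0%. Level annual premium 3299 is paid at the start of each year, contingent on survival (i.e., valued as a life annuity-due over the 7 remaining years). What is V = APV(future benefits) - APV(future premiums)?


v = 1/(1+i) = 0.934579
APV(future benefits) per unit = sum_{k=0}^{6} k_p_x * q * v^(k+1) = 0.047329
APV(future benefits) = 219054 * 0.047329 = 10367.5194
Life annuity-due factor ä_{x:7} = sum_{k=0}^{6} k_p_x * v^k = 5.626845
APV(future premiums) = 3299 * 5.626845 = 18562.9609
V = 10367.5194 - 18562.9609
= -8195.4416


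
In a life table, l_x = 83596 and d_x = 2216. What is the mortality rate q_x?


q_x = d_x / l_x
= 2216 / 83596
= 0.0265


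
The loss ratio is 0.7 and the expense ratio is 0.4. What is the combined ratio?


Combined ratio = loss ratio + expense ratio
= 0.7 + 0.4
= 1.1


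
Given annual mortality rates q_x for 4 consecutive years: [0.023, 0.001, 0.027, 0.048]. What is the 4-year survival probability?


p_k = 1 - q_k for each year
Survival = product of (1 - q_k)
= 0.977 * 0.999 * 0.973 * 0.952
= 0.9041


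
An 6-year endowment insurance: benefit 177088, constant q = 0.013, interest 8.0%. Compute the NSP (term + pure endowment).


Term component = 10332.7536
Pure endowment = 6_p_x * v^6 * benefit = 0.924491 * 0.63017 * 177088 = 103169.0701
NSP = 113501.8238


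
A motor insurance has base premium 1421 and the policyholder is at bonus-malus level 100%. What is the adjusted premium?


adjusted = base * BM_level / 100
= 1421 * 100 / 100
= 1421 * 1.0
= 1421.0


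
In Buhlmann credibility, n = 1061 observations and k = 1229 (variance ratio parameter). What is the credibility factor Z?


Z = n / (n + k)
= 1061 / (1061 + 1229)
= 1061 / 2290
= 0.4633


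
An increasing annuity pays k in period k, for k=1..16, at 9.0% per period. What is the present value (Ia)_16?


(Ia)_n = sum_{k=1}^{n} k * v^k, v = 1/(1+i)
v = 0.917431
Sum computed term by term:
(Ia)_16 = 55.8975


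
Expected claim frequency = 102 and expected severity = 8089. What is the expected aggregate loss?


E[S] = E[N] * E[X]
= 102 * 8089
= 825078


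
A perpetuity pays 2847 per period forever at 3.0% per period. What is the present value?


PV = PMT / i
= 2847 / 0.03
= 94900.0


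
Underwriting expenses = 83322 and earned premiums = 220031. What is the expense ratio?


Expense ratio = expenses / premiums
= 83322 / 220031
= 0.3787


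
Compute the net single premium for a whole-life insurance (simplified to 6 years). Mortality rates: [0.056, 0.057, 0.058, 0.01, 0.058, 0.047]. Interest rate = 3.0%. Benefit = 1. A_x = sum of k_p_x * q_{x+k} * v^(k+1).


v = 0.970874
Year 0: k_p_x=1.0, q=0.056, term=0.054369
Year 1: k_p_x=0.944, q=0.057, term=0.050719
Year 2: k_p_x=0.890192, q=0.058, term=0.04725
Year 3: k_p_x=0.838561, q=0.01, term=0.007451
Year 4: k_p_x=0.830175, q=0.058, term=0.041535
Year 5: k_p_x=0.782025, q=0.047, term=0.030782
A_x = 0.2321


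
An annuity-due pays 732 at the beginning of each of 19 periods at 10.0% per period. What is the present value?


PV_due = PMT * (1-(1+i)^(-n))/i * (1+i)
PV_immediate = 6123.1215
PV_due = 6123.1215 * 1.1
= 6735.4337


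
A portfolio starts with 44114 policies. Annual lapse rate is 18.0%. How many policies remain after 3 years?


remaining = initial * (1 - lapse)^years
= 44114 * (1 - 0.18)^3
= 44114 * 0.551368
= 24323.048


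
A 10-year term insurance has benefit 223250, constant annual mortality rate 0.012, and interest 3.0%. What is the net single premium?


NSP = benefit * sum_{k=0}^{n-1} k_p_x * q * v^(k+1)
With constant q=0.012, v=0.970874
Sum = 0.097293
NSP = 223250 * 0.097293
= 21720.7406


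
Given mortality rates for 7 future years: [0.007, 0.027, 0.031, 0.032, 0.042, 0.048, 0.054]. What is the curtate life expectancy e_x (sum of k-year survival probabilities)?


e_x = sum_{k=1}^{n} k_p_x
k_p_x values:
  1_p_x = 0.993
  2_p_x = 0.966189
  3_p_x = 0.936237
  4_p_x = 0.906278
  5_p_x = 0.868214
  6_p_x = 0.82654
  7_p_x = 0.781906
e_x = 6.2784


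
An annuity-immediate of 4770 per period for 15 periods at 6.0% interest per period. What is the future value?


FV = PMT * ((1+i)^n - 1) / i
= 4770 * ((1.06)^15 - 1) / 0.06
= 4770 * (2.396558 - 1) / 0.06
= 111026.3764


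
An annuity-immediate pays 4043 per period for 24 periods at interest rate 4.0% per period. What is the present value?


PV = PMT * (1 - (1+i)^(-n)) / i
= 4043 * (1 - (1+0.04)^(-24)) / 0.04
= 4043 * (1 - 0.390121) / 0.04
= 4043 * 15.246963
= 61643.472


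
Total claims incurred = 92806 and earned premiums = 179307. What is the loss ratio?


Loss ratio = claims / premiums
= 92806 / 179307
= 0.5176


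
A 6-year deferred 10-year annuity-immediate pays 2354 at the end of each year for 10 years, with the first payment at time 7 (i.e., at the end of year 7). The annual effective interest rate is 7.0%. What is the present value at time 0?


PV at time 6 of the 10-year annuity-immediate:
a_n = 2354 * (1-(1+0.07)^(-10))/0.07 = 16533.5109
Discount back 6 years to time 0:
PV = 16533.5109 * (1+0.07)^(-6)
= 16533.5109 * 0.666342
= 11016.9765


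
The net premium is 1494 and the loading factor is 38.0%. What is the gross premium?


Gross = net * (1 + loading)
= 1494 * (1 + 0.38)
= 1494 * 1.38
= 2061.72


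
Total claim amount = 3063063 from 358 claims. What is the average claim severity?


severity = total / number
= 3063063 / 358
= 8556.0419


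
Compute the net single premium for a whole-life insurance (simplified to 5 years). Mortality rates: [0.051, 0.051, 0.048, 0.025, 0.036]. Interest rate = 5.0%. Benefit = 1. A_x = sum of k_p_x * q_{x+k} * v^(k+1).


v = 0.952381
Year 0: k_p_x=1.0, q=0.051, term=0.048571
Year 1: k_p_x=0.949, q=0.051, term=0.043899
Year 2: k_p_x=0.900601, q=0.048, term=0.037343
Year 3: k_p_x=0.857372, q=0.025, term=0.017634
Year 4: k_p_x=0.835938, q=0.036, term=0.023579
A_x = 0.171


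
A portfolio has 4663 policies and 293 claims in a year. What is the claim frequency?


frequency = claims / policies
= 293 / 4663
= 0.0628


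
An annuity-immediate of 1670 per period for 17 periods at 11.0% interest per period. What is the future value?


FV = PMT * ((1+i)^n - 1) / i
= 1670 * ((1.11)^17 - 1) / 0.11
= 1670 * (5.895093 - 1) / 0.11
= 74316.4075


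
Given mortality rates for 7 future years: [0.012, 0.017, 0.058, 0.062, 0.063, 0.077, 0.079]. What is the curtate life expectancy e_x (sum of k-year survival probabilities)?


e_x = sum_{k=1}^{n} k_p_x
k_p_x values:
  1_p_x = 0.988
  2_p_x = 0.971204
  3_p_x = 0.914874
  4_p_x = 0.858152
  5_p_x = 0.804088
  6_p_x = 0.742174
  7_p_x = 0.683542
e_x = 5.962


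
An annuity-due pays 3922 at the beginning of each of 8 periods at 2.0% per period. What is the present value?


PV_due = PMT * (1-(1+i)^(-n))/i * (1+i)
PV_immediate = 28730.5382
PV_due = 28730.5382 * 1.02
= 29305.149


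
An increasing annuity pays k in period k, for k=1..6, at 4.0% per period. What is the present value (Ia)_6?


(Ia)_n = sum_{k=1}^{n} k * v^k, v = 1/(1+i)
v = 0.961538
Sum computed term by term:
(Ia)_6 = 17.7484


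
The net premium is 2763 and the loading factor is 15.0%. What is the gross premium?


Gross = net * (1 + loading)
= 2763 * (1 + 0.15)
= 2763 * 1.15
= 3177.45


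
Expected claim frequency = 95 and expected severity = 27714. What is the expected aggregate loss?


E[S] = E[N] * E[X]
= 95 * 27714
= 2.6328e+06


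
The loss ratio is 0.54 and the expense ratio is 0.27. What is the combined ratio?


Combined ratio = loss ratio + expense ratio
= 0.54 + 0.27
= 0.81


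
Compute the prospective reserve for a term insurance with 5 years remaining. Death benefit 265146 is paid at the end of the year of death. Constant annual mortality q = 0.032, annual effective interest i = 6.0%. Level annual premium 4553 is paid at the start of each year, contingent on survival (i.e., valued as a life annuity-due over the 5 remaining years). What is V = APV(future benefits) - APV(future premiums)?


v = 1/(1+i) = 0.943396
APV(future benefits) per unit = sum_{k=0}^{4} k_p_x * q * v^(k+1) = 0.126919
APV(future benefits) = 265146 * 0.126919 = 33652.0702
Life annuity-due factor ä_{x:5} = sum_{k=0}^{4} k_p_x * v^k = 4.204193
APV(future premiums) = 4553 * 4.204193 = 19141.6885
V = 33652.0702 - 19141.6885
= 14510.3818


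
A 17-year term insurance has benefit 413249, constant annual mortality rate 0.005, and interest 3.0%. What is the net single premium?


NSP = benefit * sum_{k=0}^{n-1} k_p_x * q * v^(k+1)
With constant q=0.005, v=0.970874
Sum = 0.063486
NSP = 413249 * 0.063486
= 26235.6107


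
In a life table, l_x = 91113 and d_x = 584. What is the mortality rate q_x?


q_x = d_x / l_x
= 584 / 91113
= 0.0064


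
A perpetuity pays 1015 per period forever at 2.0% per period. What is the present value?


PV = PMT / i
= 1015 / 0.02
= 50750.0


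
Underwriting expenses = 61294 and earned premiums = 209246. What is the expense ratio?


Expense ratio = expenses / premiums
= 61294 / 209246
= 0.2929


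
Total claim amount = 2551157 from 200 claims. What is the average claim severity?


severity = total / number
= 2551157 / 200
= 12755.785


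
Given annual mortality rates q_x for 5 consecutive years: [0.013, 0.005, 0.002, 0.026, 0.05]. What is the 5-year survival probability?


p_k = 1 - q_k for each year
Survival = product of (1 - q_k)
= 0.987 * 0.995 * 0.998 * 0.974 * 0.95
= 0.9069


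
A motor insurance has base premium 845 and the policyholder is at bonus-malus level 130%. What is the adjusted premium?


adjusted = base * BM_level / 100
= 845 * 130 / 100
= 845 * 1.3
= 1098.5


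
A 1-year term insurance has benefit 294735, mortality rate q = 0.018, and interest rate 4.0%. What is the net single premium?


NSP = benefit * q * v
v = 1/(1+i) = 0.961538
NSP = 294735 * 0.018 * 0.961538
= 5101.1827


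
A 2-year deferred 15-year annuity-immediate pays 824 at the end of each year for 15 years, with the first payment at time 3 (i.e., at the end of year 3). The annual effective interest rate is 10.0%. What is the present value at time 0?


PV at time 2 of the 15-year annuity-immediate:
a_n = 824 * (1-(1+0.1)^(-15))/0.1 = 6267.4095
Discount back 2 years to time 0:
PV = 6267.4095 * (1+0.1)^(-2)
= 6267.4095 * 0.826446
= 5179.6773


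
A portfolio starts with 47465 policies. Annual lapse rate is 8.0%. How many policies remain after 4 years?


remaining = initial * (1 - lapse)^years
= 47465 * (1 - 0.08)^4
= 47465 * 0.716393
= 34003.5918


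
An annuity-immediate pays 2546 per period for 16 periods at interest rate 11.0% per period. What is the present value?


PV = PMT * (1 - (1+i)^(-n)) / i
= 2546 * (1 - (1+0.11)^(-16)) / 0.11
= 2546 * (1 - 0.188292) / 0.11
= 2546 * 7.379162
= 18787.3459


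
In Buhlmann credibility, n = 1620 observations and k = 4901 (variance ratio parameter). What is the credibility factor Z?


Z = n / (n + k)
= 1620 / (1620 + 4901)
= 1620 / 6521
= 0.2484


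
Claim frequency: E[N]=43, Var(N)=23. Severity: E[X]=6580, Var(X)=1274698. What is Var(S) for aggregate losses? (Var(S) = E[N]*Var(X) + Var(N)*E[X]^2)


Var(S) = E[N]*Var(X) + Var(N)*E[X]^2
= 43*1274698 + 23*6580^2
= 54812014 + 995817200
= 1.0506e+09


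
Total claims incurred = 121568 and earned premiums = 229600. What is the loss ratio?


Loss ratio = claims / premiums
= 121568 / 229600
= 0.5295


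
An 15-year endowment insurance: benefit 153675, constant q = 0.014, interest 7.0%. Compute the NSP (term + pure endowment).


Term component = 18098.8834
Pure endowment = 15_p_x * v^15 * benefit = 0.809382 * 0.362446 * 153675 = 45081.6996
NSP = 63180.583


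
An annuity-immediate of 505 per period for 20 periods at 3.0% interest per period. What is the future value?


FV = PMT * ((1+i)^n - 1) / i
= 505 * ((1.03)^20 - 1) / 0.03
= 505 * (1.806111 - 1) / 0.03
= 13569.5391


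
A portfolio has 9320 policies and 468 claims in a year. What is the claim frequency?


frequency = claims / policies
= 468 / 9320
= 0.0502


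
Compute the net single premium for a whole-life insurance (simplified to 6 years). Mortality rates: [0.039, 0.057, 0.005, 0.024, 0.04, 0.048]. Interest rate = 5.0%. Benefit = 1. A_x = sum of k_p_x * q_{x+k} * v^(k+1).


v = 0.952381
Year 0: k_p_x=1.0, q=0.039, term=0.037143
Year 1: k_p_x=0.961, q=0.057, term=0.049684
Year 2: k_p_x=0.906223, q=0.005, term=0.003914
Year 3: k_p_x=0.901692, q=0.024, term=0.017804
Year 4: k_p_x=0.880051, q=0.04, term=0.027582
Year 5: k_p_x=0.844849, q=0.048, term=0.030261
A_x = 0.1664


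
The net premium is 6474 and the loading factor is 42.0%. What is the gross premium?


Gross = net * (1 + loading)
= 6474 * (1 + 0.42)
= 6474 * 1.42
= 9193.08


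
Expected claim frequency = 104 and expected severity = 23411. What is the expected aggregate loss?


E[S] = E[N] * E[X]
= 104 * 23411
= 2.4347e+06


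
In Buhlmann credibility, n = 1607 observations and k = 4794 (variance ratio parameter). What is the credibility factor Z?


Z = n / (n + k)
= 1607 / (1607 + 4794)
= 1607 / 6401
= 0.2511


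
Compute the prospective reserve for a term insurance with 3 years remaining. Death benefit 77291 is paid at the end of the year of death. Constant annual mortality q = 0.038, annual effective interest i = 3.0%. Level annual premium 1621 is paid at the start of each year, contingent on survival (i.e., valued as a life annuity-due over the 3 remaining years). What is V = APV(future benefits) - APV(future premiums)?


v = 1/(1+i) = 0.970874
APV(future benefits) per unit = sum_{k=0}^{2} k_p_x * q * v^(k+1) = 0.103533
APV(future benefits) = 77291 * 0.103533 = 8002.2008
Life annuity-due factor ä_{x:3} = sum_{k=0}^{2} k_p_x * v^k = 2.8063
APV(future premiums) = 1621 * 2.8063 = 4549.0128
V = 8002.2008 - 4549.0128
= 3453.188


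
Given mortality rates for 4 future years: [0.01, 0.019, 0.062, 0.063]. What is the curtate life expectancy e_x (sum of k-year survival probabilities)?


e_x = sum_{k=1}^{n} k_p_x
k_p_x values:
  1_p_x = 0.99
  2_p_x = 0.97119
  3_p_x = 0.910976
  4_p_x = 0.853585
e_x = 3.7258


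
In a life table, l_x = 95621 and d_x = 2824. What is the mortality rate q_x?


q_x = d_x / l_x
= 2824 / 95621
= 0.0295


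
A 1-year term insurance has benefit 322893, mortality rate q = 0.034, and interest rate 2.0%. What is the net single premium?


NSP = benefit * q * v
v = 1/(1+i) = 0.980392
NSP = 322893 * 0.034 * 0.980392
= 10763.1


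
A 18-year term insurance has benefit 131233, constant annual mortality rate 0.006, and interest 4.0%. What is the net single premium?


NSP = benefit * sum_{k=0}^{n-1} k_p_x * q * v^(k+1)
With constant q=0.006, v=0.961538
Sum = 0.072659
NSP = 131233 * 0.072659
= 9535.2168


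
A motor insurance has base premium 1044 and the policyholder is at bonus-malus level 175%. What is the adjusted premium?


adjusted = base * BM_level / 100
= 1044 * 175 / 100
= 1044 * 1.75
= 1827.0


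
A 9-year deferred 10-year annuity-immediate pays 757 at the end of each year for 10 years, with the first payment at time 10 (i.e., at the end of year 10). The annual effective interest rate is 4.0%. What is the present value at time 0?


PV at time 9 of the 10-year annuity-immediate:
a_n = 757 * (1-(1+0.04)^(-10))/0.04 = 6139.9481
Discount back 9 years to time 0:
PV = 6139.9481 * (1+0.04)^(-9)
= 6139.9481 * 0.702587
= 4313.8461


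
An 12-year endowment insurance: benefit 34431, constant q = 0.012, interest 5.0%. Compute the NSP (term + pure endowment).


Term component = 3453.7252
Pure endowment = 12_p_x * v^12 * benefit = 0.865134 * 0.556837 * 34431 = 16586.7532
NSP = 20040.4784


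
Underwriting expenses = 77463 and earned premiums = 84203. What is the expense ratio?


Expense ratio = expenses / premiums
= 77463 / 84203
= 0.92


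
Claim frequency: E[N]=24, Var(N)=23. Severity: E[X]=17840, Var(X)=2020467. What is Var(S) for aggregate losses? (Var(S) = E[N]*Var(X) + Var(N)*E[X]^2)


Var(S) = E[N]*Var(X) + Var(N)*E[X]^2
= 24*2020467 + 23*17840^2
= 48491208 + 7320108800
= 7.3686e+09


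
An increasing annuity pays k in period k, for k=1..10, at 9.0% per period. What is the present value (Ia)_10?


(Ia)_n = sum_{k=1}^{n} k * v^k, v = 1/(1+i)
v = 0.917431
Sum computed term by term:
(Ia)_10 = 30.7904


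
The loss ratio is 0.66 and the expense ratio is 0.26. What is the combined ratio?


Combined ratio = loss ratio + expense ratio
= 0.66 + 0.26
= 0.92


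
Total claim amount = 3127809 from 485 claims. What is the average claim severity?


severity = total / number
= 3127809 / 485
= 6449.0907


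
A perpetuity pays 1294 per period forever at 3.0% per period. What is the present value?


PV = PMT / i
= 1294 / 0.03
= 43133.3333


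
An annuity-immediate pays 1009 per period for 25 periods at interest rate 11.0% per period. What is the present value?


PV = PMT * (1 - (1+i)^(-n)) / i
= 1009 * (1 - (1+0.11)^(-25)) / 0.11
= 1009 * (1 - 0.073608) / 0.11
= 1009 * 8.421745
= 8497.5404


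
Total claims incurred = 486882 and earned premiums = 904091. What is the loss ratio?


Loss ratio = claims / premiums
= 486882 / 904091
= 0.5385


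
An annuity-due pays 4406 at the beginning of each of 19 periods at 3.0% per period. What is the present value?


PV_due = PMT * (1-(1+i)^(-n))/i * (1+i)
PV_immediate = 63110.6589
PV_due = 63110.6589 * 1.03
= 65003.9786


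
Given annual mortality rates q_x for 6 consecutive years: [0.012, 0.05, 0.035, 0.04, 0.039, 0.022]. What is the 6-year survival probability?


p_k = 1 - q_k for each year
Survival = product of (1 - q_k)
= 0.988 * 0.95 * 0.965 * 0.96 * 0.961 * 0.978
= 0.8172


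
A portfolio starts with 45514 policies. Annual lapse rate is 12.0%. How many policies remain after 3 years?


remaining = initial * (1 - lapse)^years
= 45514 * (1 - 0.12)^3
= 45514 * 0.681472
= 31016.5166


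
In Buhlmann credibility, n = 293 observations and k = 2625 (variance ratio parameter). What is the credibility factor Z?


Z = n / (n + k)
= 293 / (293 + 2625)
= 293 / 2918
= 0.1004


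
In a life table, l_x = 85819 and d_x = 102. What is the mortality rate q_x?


q_x = d_x / l_x
= 102 / 85819
= 0.0012


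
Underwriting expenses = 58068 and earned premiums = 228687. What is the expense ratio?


Expense ratio = expenses / premiums
= 58068 / 228687
= 0.2539


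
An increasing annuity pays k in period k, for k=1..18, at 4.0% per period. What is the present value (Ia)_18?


(Ia)_n = sum_{k=1}^{n} k * v^k, v = 1/(1+i)
v = 0.961538
Sum computed term by term:
(Ia)_18 = 107.0091


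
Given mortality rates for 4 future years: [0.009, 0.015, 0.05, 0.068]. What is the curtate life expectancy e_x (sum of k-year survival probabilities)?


e_x = sum_{k=1}^{n} k_p_x
k_p_x values:
  1_p_x = 0.991
  2_p_x = 0.976135
  3_p_x = 0.927328
  4_p_x = 0.86427
e_x = 3.7587


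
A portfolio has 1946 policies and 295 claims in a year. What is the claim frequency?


frequency = claims / policies
= 295 / 1946
= 0.1516


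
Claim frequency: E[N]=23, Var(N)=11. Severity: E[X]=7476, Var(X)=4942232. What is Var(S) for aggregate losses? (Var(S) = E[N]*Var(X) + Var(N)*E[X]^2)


Var(S) = E[N]*Var(X) + Var(N)*E[X]^2
= 23*4942232 + 11*7476^2
= 113671336 + 614796336
= 7.2847e+08


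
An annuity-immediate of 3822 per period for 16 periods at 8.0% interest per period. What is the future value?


FV = PMT * ((1+i)^n - 1) / i
= 3822 * ((1.08)^16 - 1) / 0.08
= 3822 * (3.425943 - 1) / 0.08
= 115899.4098


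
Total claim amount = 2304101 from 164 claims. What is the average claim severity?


severity = total / number
= 2304101 / 164
= 14049.3963


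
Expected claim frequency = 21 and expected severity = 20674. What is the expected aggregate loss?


E[S] = E[N] * E[X]
= 21 * 20674
= 434154


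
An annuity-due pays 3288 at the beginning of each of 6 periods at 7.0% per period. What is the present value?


PV_due = PMT * (1-(1+i)^(-n))/i * (1+i)
PV_immediate = 15672.3824
PV_due = 15672.3824 * 1.07
= 16769.4492


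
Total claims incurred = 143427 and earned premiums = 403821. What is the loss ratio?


Loss ratio = claims / premiums
= 143427 / 403821
= 0.3552


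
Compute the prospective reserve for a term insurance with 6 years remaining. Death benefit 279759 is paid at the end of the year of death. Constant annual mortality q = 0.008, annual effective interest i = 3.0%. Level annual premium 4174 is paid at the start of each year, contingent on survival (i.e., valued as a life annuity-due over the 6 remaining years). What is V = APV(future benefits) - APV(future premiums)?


v = 1/(1+i) = 0.970874
APV(future benefits) per unit = sum_{k=0}^{5} k_p_x * q * v^(k+1) = 0.042509
APV(future benefits) = 279759 * 0.042509 = 11892.38
Life annuity-due factor ä_{x:6} = sum_{k=0}^{5} k_p_x * v^k = 5.473082
APV(future premiums) = 4174 * 5.473082 = 22844.644
V = 11892.38 - 22844.644
= -10952.2639


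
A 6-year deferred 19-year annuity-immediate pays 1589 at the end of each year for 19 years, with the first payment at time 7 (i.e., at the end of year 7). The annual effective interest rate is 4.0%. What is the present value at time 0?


PV at time 6 of the 19-year annuity-immediate:
a_n = 1589 * (1-(1+0.04)^(-19))/0.04 = 20869.8297
Discount back 6 years to time 0:
PV = 20869.8297 * (1+0.04)^(-6)
= 20869.8297 * 0.790315
= 16493.7296


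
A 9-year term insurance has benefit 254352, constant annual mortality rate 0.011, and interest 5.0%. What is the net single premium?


NSP = benefit * sum_{k=0}^{n-1} k_p_x * q * v^(k+1)
With constant q=0.011, v=0.952381
Sum = 0.075101
NSP = 254352 * 0.075101
= 19102.1428


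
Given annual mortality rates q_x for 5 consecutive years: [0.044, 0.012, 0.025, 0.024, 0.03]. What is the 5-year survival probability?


p_k = 1 - q_k for each year
Survival = product of (1 - q_k)
= 0.956 * 0.988 * 0.975 * 0.976 * 0.97
= 0.8718


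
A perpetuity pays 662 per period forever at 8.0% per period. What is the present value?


PV = PMT / i
= 662 / 0.08
= 8275.0


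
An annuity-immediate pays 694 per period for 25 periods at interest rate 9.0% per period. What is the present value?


PV = PMT * (1 - (1+i)^(-n)) / i
= 694 * (1 - (1+0.09)^(-25)) / 0.09
= 694 * (1 - 0.115968) / 0.09
= 694 * 9.82258
= 6816.8702


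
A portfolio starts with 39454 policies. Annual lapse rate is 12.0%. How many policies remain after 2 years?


remaining = initial * (1 - lapse)^years
= 39454 * (1 - 0.12)^2
= 39454 * 0.7744
= 30553.1776


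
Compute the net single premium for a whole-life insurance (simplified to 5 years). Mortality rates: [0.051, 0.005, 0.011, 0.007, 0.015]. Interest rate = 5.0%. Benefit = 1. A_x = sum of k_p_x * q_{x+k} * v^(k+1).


v = 0.952381
Year 0: k_p_x=1.0, q=0.051, term=0.048571
Year 1: k_p_x=0.949, q=0.005, term=0.004304
Year 2: k_p_x=0.944255, q=0.011, term=0.008973
Year 3: k_p_x=0.933868, q=0.007, term=0.005378
Year 4: k_p_x=0.927331, q=0.015, term=0.010899
A_x = 0.0781


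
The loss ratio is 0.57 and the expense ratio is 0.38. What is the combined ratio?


Combined ratio = loss ratio + expense ratio
= 0.57 + 0.38
= 0.95


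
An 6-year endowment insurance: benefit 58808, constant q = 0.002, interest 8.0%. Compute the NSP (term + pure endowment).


Term component = 541.2555
Pure endowment = 6_p_x * v^6 * benefit = 0.98806 * 0.63017 * 58808 = 36616.5249
NSP = 37157.7803


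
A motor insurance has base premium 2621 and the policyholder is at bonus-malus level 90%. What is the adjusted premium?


adjusted = base * BM_level / 100
= 2621 * 90 / 100
= 2621 * 0.9
= 2358.9


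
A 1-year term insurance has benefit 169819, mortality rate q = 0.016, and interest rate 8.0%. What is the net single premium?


NSP = benefit * q * v
v = 1/(1+i) = 0.925926
NSP = 169819 * 0.016 * 0.925926
= 2515.837


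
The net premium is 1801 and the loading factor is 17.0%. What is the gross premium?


Gross = net * (1 + loading)
= 1801 * (1 + 0.17)
= 1801 * 1.17
= 2107.17


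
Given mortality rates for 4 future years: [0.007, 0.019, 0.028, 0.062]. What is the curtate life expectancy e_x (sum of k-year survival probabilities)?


e_x = sum_{k=1}^{n} k_p_x
k_p_x values:
  1_p_x = 0.993
  2_p_x = 0.974133
  3_p_x = 0.946857
  4_p_x = 0.888152
e_x = 3.8021


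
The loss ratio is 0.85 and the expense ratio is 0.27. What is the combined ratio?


Combined ratio = loss ratio + expense ratio
= 0.85 + 0.27
= 1.12


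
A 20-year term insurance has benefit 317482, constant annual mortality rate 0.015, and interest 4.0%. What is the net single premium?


NSP = benefit * sum_{k=0}^{n-1} k_p_x * q * v^(k+1)
With constant q=0.015, v=0.961538
Sum = 0.180728
NSP = 317482 * 0.180728
= 57377.7524


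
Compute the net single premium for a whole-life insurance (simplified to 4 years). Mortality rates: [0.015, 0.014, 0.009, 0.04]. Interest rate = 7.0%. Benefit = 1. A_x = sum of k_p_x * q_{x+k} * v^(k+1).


v = 0.934579
Year 0: k_p_x=1.0, q=0.015, term=0.014019
Year 1: k_p_x=0.985, q=0.014, term=0.012045
Year 2: k_p_x=0.97121, q=0.009, term=0.007135
Year 3: k_p_x=0.962469, q=0.04, term=0.029371
A_x = 0.0626


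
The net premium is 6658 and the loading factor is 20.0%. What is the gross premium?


Gross = net * (1 + loading)
= 6658 * (1 + 0.2)
= 6658 * 1.2
= 7989.6


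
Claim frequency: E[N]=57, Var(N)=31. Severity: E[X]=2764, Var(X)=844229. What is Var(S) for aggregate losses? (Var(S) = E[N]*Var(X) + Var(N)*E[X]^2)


Var(S) = E[N]*Var(X) + Var(N)*E[X]^2
= 57*844229 + 31*2764^2
= 48121053 + 236830576
= 2.8495e+08


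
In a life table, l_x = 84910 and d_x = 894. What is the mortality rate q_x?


q_x = d_x / l_x
= 894 / 84910
= 0.0105


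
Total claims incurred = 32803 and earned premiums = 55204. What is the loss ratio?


Loss ratio = claims / premiums
= 32803 / 55204
= 0.5942


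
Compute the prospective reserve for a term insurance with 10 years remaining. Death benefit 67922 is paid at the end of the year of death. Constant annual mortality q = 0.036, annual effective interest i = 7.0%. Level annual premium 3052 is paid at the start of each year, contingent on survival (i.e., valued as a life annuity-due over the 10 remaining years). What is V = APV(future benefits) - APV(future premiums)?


v = 1/(1+i) = 0.934579
APV(future benefits) per unit = sum_{k=0}^{9} k_p_x * q * v^(k+1) = 0.219968
APV(future benefits) = 67922 * 0.219968 = 14940.6731
Life annuity-due factor ä_{x:10} = sum_{k=0}^{9} k_p_x * v^k = 6.537941
APV(future premiums) = 3052 * 6.537941 = 19953.7949
V = 14940.6731 - 19953.7949
= -5013.1218


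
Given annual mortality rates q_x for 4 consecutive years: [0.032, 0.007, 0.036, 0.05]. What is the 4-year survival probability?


p_k = 1 - q_k for each year
Survival = product of (1 - q_k)
= 0.968 * 0.993 * 0.964 * 0.95
= 0.8803


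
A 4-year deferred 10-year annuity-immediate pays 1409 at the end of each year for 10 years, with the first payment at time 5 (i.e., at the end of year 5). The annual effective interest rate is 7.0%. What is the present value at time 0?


PV at time 4 of the 10-year annuity-immediate:
a_n = 1409 * (1-(1+0.07)^(-10))/0.07 = 9896.2264
Discount back 4 years to time 0:
PV = 9896.2264 * (1+0.07)^(-4)
= 9896.2264 * 0.762895
= 7549.7837


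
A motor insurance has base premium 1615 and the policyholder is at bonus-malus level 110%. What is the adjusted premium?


adjusted = base * BM_level / 100
= 1615 * 110 / 100
= 1615 * 1.1
= 1776.5


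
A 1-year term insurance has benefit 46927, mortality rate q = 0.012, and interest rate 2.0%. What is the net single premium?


NSP = benefit * q * v
v = 1/(1+i) = 0.980392
NSP = 46927 * 0.012 * 0.980392
= 552.0824


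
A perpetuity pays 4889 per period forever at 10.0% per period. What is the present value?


PV = PMT / i
= 4889 / 0.1
= 48890.0


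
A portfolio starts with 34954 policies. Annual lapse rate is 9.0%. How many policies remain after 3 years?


remaining = initial * (1 - lapse)^years
= 34954 * (1 - 0.09)^3
= 34954 * 0.753571
= 26340.3207


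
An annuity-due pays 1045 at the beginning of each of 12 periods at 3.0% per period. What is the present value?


PV_due = PMT * (1-(1+i)^(-n))/i * (1+i)
PV_immediate = 10401.9342
PV_due = 10401.9342 * 1.03
= 10713.9922


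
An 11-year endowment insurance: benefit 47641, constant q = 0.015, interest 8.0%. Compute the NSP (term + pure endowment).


Term component = 4790.2314
Pure endowment = 11_p_x * v^11 * benefit = 0.846834 * 0.428883 * 47641 = 17302.868
NSP = 22093.0993


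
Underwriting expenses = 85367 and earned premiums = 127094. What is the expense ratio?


Expense ratio = expenses / premiums
= 85367 / 127094
= 0.6717


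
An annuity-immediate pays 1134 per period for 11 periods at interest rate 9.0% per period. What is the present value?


PV = PMT * (1 - (1+i)^(-n)) / i
= 1134 * (1 - (1+0.09)^(-11)) / 0.09
= 1134 * (1 - 0.387533) / 0.09
= 1134 * 6.805191
= 7717.0861


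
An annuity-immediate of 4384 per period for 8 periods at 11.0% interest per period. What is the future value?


FV = PMT * ((1+i)^n - 1) / i
= 4384 * ((1.11)^8 - 1) / 0.11
= 4384 * (2.304538 - 1) / 0.11
= 51991.7598


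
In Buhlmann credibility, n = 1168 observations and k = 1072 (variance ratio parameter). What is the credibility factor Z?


Z = n / (n + k)
= 1168 / (1168 + 1072)
= 1168 / 2240
= 0.5214


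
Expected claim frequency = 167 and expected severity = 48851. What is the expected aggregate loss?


E[S] = E[N] * E[X]
= 167 * 48851
= 8.1581e+06


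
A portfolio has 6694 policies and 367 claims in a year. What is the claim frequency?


frequency = claims / policies
= 367 / 6694
= 0.0548


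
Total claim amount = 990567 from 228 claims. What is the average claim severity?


severity = total / number
= 990567 / 228
= 4344.5921


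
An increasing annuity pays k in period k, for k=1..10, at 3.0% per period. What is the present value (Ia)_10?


(Ia)_n = sum_{k=1}^{n} k * v^k, v = 1/(1+i)
v = 0.970874
Sum computed term by term:
(Ia)_10 = 44.839


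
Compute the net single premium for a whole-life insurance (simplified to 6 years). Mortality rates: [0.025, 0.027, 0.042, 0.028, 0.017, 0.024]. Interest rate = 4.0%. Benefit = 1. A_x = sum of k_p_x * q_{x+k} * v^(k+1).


v = 0.961538
Year 0: k_p_x=1.0, q=0.025, term=0.024038
Year 1: k_p_x=0.975, q=0.027, term=0.024339
Year 2: k_p_x=0.948675, q=0.042, term=0.035421
Year 3: k_p_x=0.908831, q=0.028, term=0.021752
Year 4: k_p_x=0.883383, q=0.017, term=0.012343
Year 5: k_p_x=0.868366, q=0.024, term=0.016471
A_x = 0.1344


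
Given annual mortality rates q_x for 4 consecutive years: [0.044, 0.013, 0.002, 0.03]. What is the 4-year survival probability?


p_k = 1 - q_k for each year
Survival = product of (1 - q_k)
= 0.956 * 0.987 * 0.998 * 0.97
= 0.9134


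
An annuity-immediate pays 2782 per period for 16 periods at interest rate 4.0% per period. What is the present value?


PV = PMT * (1 - (1+i)^(-n)) / i
= 2782 * (1 - (1+0.04)^(-16)) / 0.04
= 2782 * (1 - 0.533908) / 0.04
= 2782 * 11.652296
= 32416.6864


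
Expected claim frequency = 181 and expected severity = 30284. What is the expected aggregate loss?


E[S] = E[N] * E[X]
= 181 * 30284
= 5.4814e+06
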